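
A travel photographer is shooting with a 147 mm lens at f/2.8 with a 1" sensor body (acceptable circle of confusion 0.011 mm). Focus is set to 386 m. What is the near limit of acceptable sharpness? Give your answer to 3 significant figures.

249 m

Hyperfocal distance H = f²/(N·c) + f = 147²/(2.8 × 0.011) + 147 = 21609/0.0308 + 147 ≈ 701737.9 mm ≈ 701.7 m.
Near limit Dn = s·(H − f)/(H + s − 2f) = 386000 × (701737.9 − 147) / (701737.9 + 386000 − 2 × 147) = 386000 × 701590.9 / 1087443.9 ≈ 249037 mm ≈ 249 m.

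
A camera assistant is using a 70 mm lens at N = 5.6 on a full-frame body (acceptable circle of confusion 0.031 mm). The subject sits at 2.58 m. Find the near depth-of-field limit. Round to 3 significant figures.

Hyperfocal distance H = f²/(N·c) + f = 70²/(5.6 × 0.031) + 70 = 4900/0.1736 + 70 ≈ 28295.8 mm ≈ 28.30 m.
Near limit Dn = s·(H − f)/(H + s − 2f) = 2580 × (28295.8 − 70) / (28295.8 + 2580 − 2 × 70) = 2580 × 28225.8 / 30735.8 ≈ 2369.3 mm ≈ 2.37 m.

2.37 m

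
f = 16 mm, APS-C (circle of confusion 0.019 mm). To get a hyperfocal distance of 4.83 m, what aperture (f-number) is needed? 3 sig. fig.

f/2.80

Rearrange H = f²/(N·c) + f for N: N = f² / ((H − f)·c).
N = 16² / ((4830 − 16) × 0.019) = 256 / 91.47 ≈ 2.80.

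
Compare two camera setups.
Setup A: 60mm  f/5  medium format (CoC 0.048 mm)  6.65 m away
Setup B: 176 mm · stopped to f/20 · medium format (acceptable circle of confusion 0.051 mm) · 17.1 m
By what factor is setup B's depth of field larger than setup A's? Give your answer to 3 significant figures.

3.82

Setup A: H = 60²/(5×0.048) + 60 ≈ 15060.0 mm; DoF = Df − Dn = 11860.9 − 4620.2 ≈ 7240.7 mm.
Setup B: H = 176²/(20×0.051) + 176 ≈ 30544.6 mm; DoF = Df − Dn = 38625 − 10981 ≈ 27644 mm.
Ratio = 27644 / 7240.7 ≈ 3.82.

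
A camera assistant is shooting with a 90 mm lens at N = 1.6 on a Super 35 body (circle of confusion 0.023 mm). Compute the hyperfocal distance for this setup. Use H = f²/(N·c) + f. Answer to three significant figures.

Hyperfocal distance H = f²/(N·c) + f = 90²/(1.6 × 0.023) + 90 = 8100/0.0368 + 90 ≈ 220198.7 mm ≈ 220 m.

220 m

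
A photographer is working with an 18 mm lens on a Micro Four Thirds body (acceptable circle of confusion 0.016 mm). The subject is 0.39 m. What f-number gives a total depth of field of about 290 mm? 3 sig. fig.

f/18

Write h = H − f = f²/(N·c). The thin-lens limits are Dn = s·h/(h + (s−f)) and Df = s·h/(h − (s−f)), so DoF = Df − Dn = 2·s·(s−f)·h / (h² − (s−f)²).
That is a quadratic in h: DoF·h² − 2·s·(s−f)·h − DoF·(s−f)² = 0 ⇒ h = (s−f)·(s + √(s² + DoF²)) / DoF = 372 × (390 + √(390² + 290²)) / 290 = 372 × (390 + 486.004) / 290 ≈ 1123.7 mm.
Then N = f²/(c·h) = 18² / (0.016 × 1123.7) = 324 / 17.979 ≈ 18.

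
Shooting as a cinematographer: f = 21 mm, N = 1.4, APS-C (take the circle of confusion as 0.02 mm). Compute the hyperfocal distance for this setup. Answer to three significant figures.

15.8 m

Hyperfocal distance H = f²/(N·c) + f = 21²/(1.4 × 0.02) + 21 = 441/0.028 + 21 ≈ 15771.0 mm ≈ 15.8 m.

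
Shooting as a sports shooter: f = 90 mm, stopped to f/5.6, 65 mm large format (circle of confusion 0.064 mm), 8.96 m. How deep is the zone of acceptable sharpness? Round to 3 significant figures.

8.31 m

Hyperfocal distance H = f²/(N·c) + f = 90²/(5.6 × 0.064) + 90 = 8100/0.3584 + 90 ≈ 22690.4 mm ≈ 22.69 m.
Near limit Dn = s·(H − f)/(H + s − 2f) = 8960 × (22690.4 − 90) / (22690.4 + 8960 − 2 × 90) = 8960 × 22600.4 / 31470.4 ≈ 6434.6 mm.
Far limit Df = s·(H − f)/(H − s) = 8960 × (22690.4 − 90) / (22690.4 − 8960) = 8960 × 22600.4 / 13730.4 ≈ 14748.2 mm.
Depth of field = Df − Dn = 14748.2 − 6434.6 ≈ 8313.6 mm ≈ 8.31 m.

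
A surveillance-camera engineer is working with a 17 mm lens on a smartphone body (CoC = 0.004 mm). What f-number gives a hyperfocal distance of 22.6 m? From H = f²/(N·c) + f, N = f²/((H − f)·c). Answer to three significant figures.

Rearrange H = f²/(N·c) + f for N: N = f² / ((H − f)·c).
N = 17² / ((22600 − 17) × 0.004) = 289 / 90.33 ≈ 3.20.

f/3.20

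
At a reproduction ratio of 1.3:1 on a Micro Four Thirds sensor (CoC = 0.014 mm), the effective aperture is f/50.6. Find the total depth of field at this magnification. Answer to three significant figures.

At magnification m, DoF ≈ 2·N_eff·c/m² = 2 × 50.6 × 0.014 / 1.3² = 1.417 / 1.69 ≈ 0.838 mm.

0.838 mm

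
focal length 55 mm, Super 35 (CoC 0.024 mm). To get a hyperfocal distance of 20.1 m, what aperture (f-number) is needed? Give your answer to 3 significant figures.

f/6.29

Rearrange H = f²/(N·c) + f for N: N = f² / ((H − f)·c).
N = 55² / ((20100 − 55) × 0.024) = 3025 / 481.1 ≈ 6.29.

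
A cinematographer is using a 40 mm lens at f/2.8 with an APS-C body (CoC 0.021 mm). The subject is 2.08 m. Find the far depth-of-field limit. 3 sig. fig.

2.25 m

Hyperfocal distance H = f²/(N·c) + f = 40²/(2.8 × 0.021) + 40 = 1600/0.0588 + 40 ≈ 27250.9 mm ≈ 27.25 m.
Far limit Df = s·(H − f)/(H − s) = 2080 × (27250.9 − 40) / (27250.9 − 2080) = 2080 × 27210.9 / 25170.9 ≈ 2248.6 mm ≈ 2.25 m.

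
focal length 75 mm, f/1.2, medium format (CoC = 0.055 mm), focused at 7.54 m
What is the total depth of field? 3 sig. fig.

Hyperfocal distance H = f²/(N·c) + f = 75²/(1.2 × 0.055) + 75 = 5625/0.066 + 75 ≈ 85302.3 mm ≈ 85.30 m.
Near limit Dn = s·(H − f)/(H + s − 2f) = 7540 × (85302.3 − 75) / (85302.3 + 7540 − 2 × 75) = 7540 × 85227.3 / 92692.3 ≈ 6932.8 mm.
Far limit Df = s·(H − f)/(H − s) = 7540 × (85302.3 − 75) / (85302.3 − 7540) = 7540 × 85227.3 / 77762.3 ≈ 8263.8 mm.
Depth of field = Df − Dn = 8263.8 − 6932.8 ≈ 1331.0 mm ≈ 1.33 m.

1.33 m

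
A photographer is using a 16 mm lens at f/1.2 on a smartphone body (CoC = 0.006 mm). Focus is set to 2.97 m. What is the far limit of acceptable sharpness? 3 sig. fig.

Hyperfocal distance H = f²/(N·c) + f = 16²/(1.2 × 0.006) + 16 = 256/0.0072 + 16 ≈ 35571.6 mm ≈ 35.57 m.
Far limit Df = s·(H − f)/(H − s) = 2970 × (35571.6 − 16) / (35571.6 − 2970) = 2970 × 35555.6 / 32601.6 ≈ 3239.1 mm ≈ 3.24 m.

3.24 m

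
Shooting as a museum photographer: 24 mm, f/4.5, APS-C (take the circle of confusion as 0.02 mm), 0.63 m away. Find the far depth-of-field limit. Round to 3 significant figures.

0.696 m

Hyperfocal distance H = f²/(N·c) + f = 24²/(4.5 × 0.02) + 24 = 576/0.09 + 24 ≈ 6424.0 mm ≈ 6.424 m.
Far limit Df = s·(H − f)/(H − s) = 630 × (6424.0 − 24) / (6424.0 − 630) = 630 × 6400.0 / 5794.0 ≈ 695.89 mm ≈ 0.696 m.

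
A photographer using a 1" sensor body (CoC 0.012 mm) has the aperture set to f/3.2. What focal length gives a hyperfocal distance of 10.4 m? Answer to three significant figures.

20.0 mm

From H = f²/(N·c) + f, with f ≪ H: f ≈ √(H·N·c) = √(10400 × 3.2 × 0.012) = √399.36 ≈ 19.98 mm.
The +f correction barely moves this — solving exactly, f² + N·c·f − N·c·H = 0 ⇒ f = (−N·c + √((N·c)² + 4·N·c·H))/2 = (−0.0384 + √1597.4)/2 ≈ 19.965 mm, so f ≈ 20.0 mm.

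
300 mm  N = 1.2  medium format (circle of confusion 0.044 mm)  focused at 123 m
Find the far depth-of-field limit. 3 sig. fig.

Hyperfocal distance H = f²/(N·c) + f = 300²/(1.2 × 0.044) + 300 = 90000/0.0528 + 300 ≈ 1704845.5 mm ≈ 1705 m.
Far limit Df = s·(H − f)/(H − s) = 123000 × (1704845.5 − 300) / (1704845.5 − 123000) = 123000 × 1704545.5 / 1581845.5 ≈ 132541 mm ≈ 133 m.

133 m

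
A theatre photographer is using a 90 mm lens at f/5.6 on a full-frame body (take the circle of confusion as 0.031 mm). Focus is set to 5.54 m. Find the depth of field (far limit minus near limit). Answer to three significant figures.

1.31 m

Hyperfocal distance H = f²/(N·c) + f = 90²/(5.6 × 0.031) + 90 = 8100/0.1736 + 90 ≈ 46749.0 mm ≈ 46.75 m.
Near limit Dn = s·(H − f)/(H + s − 2f) = 5540 × (46749.0 − 90) / (46749.0 + 5540 − 2 × 90) = 5540 × 46659.0 / 52109.0 ≈ 4960.6 mm.
Far limit Df = s·(H − f)/(H − s) = 5540 × (46749.0 − 90) / (46749.0 − 5540) = 5540 × 46659.0 / 41209.0 ≈ 6272.7 mm.
Depth of field = Df − Dn = 6272.7 − 4960.6 ≈ 1312.1 mm ≈ 1.31 m.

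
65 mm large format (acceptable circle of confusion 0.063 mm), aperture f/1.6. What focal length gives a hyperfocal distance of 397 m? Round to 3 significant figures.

From H = f²/(N·c) + f, with f ≪ H: f ≈ √(H·N·c) = √(397000 × 1.6 × 0.063) = √40018 ≈ 200.0 mm.
The +f correction barely moves this — solving exactly, f² + N·c·f − N·c·H = 0 ⇒ f = (−N·c + √((N·c)² + 4·N·c·H))/2 = (−0.1008 + √160070)/2 ≈ 199.99 mm, so f ≈ 200 mm.

200 mm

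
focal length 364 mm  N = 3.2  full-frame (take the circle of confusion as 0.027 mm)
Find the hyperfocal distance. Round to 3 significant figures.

1530 m

Hyperfocal distance H = f²/(N·c) + f = 364²/(3.2 × 0.027) + 364 = 132496/0.0864 + 364 ≈ 1533882.5 mm ≈ 1530 m.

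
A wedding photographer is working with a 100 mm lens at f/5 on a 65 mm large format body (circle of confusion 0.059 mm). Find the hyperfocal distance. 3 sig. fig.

34.0 m

Hyperfocal distance H = f²/(N·c) + f = 100²/(5 × 0.059) + 100 = 10000/0.295 + 100 ≈ 33998.3 mm ≈ 34.0 m.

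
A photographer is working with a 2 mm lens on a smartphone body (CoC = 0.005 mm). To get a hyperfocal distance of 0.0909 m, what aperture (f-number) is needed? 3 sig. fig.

f/9

Rearrange H = f²/(N·c) + f for N: N = f² / ((H − f)·c).
N = 2² / ((91 − 2) × 0.005) = 4 / 0.4445 ≈ 9.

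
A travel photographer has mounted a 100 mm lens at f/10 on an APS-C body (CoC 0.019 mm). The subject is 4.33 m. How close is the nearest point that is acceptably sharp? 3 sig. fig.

Hyperfocal distance H = f²/(N·c) + f = 100²/(10 × 0.019) + 100 = 10000/0.19 + 100 ≈ 52731.6 mm ≈ 52.73 m.
Near limit Dn = s·(H − f)/(H + s − 2f) = 4330 × (52731.6 − 100) / (52731.6 + 4330 − 2 × 100) = 4330 × 52631.6 / 56861.6 ≈ 4007.9 mm ≈ 4.01 m.

4.01 m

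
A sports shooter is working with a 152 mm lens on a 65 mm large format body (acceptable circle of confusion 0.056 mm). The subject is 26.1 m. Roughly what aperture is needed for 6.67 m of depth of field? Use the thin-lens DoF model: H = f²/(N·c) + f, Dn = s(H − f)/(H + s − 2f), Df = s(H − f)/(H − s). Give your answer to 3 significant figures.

f/2.00

Write h = H − f = f²/(N·c). The thin-lens limits are Dn = s·h/(h + (s−f)) and Df = s·h/(h − (s−f)), so DoF = Df − Dn = 2·s·(s−f)·h / (h² − (s−f)²).
That is a quadratic in h: DoF·h² − 2·s·(s−f)·h − DoF·(s−f)² = 0 ⇒ h = (s−f)·(s + √(s² + DoF²)) / DoF = 25948 × (26100 + √(26100² + 6670²)) / 6670 = 25948 × (26100 + 26938.8) / 6670 ≈ 206334 mm.
Then N = f²/(c·h) = 152² / (0.056 × 206334) = 23104 / 11555 ≈ 2.00.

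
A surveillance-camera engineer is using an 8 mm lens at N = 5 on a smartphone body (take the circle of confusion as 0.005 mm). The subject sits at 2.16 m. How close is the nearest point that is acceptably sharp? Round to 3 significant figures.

Hyperfocal distance H = f²/(N·c) + f = 8²/(5 × 0.005) + 8 = 64/0.025 + 8 ≈ 2568.0 mm ≈ 2.568 m.
Near limit Dn = s·(H − f)/(H + s − 2f) = 2160 × (2568.0 − 8) / (2568.0 + 2160 − 2 × 8) = 2160 × 2560.0 / 4712.0 ≈ 1173.5 mm ≈ 1.17 m.

1.17 m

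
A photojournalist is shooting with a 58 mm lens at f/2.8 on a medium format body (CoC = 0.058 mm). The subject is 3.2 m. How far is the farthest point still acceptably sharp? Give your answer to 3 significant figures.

Hyperfocal distance H = f²/(N·c) + f = 58²/(2.8 × 0.058) + 58 = 3364/0.1624 + 58 ≈ 20772.3 mm ≈ 20.77 m.
Far limit Df = s·(H − f)/(H − s) = 3200 × (20772.3 − 58) / (20772.3 − 3200) = 3200 × 20714.3 / 17572.3 ≈ 3772.2 mm ≈ 3.77 m.

3.77 m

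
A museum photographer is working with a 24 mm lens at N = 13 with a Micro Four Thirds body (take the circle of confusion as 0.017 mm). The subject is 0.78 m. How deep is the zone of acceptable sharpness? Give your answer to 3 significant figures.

494 mm

Hyperfocal distance H = f²/(N·c) + f = 24²/(13 × 0.017) + 24 = 576/0.221 + 24 ≈ 2630.3 mm ≈ 2.630 m.
Near limit Dn = s·(H − f)/(H + s − 2f) = 780 × (2630.3 − 24) / (2630.3 + 780 − 2 × 24) = 780 × 2606.3 / 3362.3 ≈ 604.62 mm.
Far limit Df = s·(H − f)/(H − s) = 780 × (2630.3 − 24) / (2630.3 − 780) = 780 × 2606.3 / 1850.3 ≈ 1098.69 mm.
Depth of field = Df − Dn = 1098.69 − 604.62 ≈ 494.07 mm.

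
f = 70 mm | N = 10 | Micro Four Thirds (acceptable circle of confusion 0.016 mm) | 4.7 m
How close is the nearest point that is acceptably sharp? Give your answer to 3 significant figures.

4.08 m

Hyperfocal distance H = f²/(N·c) + f = 70²/(10 × 0.016) + 70 = 4900/0.16 + 70 ≈ 30695.0 mm ≈ 30.70 m.
Near limit Dn = s·(H − f)/(H + s − 2f) = 4700 × (30695.0 − 70) / (30695.0 + 4700 − 2 × 70) = 4700 × 30625.0 / 35255.0 ≈ 4082.8 mm ≈ 4.08 m.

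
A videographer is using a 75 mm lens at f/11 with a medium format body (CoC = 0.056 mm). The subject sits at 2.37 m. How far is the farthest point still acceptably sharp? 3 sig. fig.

Hyperfocal distance H = f²/(N·c) + f = 75²/(11 × 0.056) + 75 = 5625/0.616 + 75 ≈ 9206.5 mm ≈ 9.206 m.
Far limit Df = s·(H − f)/(H − s) = 2370 × (9206.5 − 75) / (9206.5 − 2370) = 2370 × 9131.5 / 6836.5 ≈ 3165.6 mm ≈ 3.17 m.

3.17 m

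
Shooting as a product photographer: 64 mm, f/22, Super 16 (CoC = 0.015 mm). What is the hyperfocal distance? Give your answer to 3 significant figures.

12.5 m

Hyperfocal distance H = f²/(N·c) + f = 64²/(22 × 0.015) + 64 = 4096/0.33 + 64 ≈ 12476.1 mm ≈ 12.5 m.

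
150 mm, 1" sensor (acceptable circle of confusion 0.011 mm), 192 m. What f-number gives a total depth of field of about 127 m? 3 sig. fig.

f/3.21

Write h = H − f = f²/(N·c). The thin-lens limits are Dn = s·h/(h + (s−f)) and Df = s·h/(h − (s−f)), so DoF = Df − Dn = 2·s·(s−f)·h / (h² − (s−f)²).
That is a quadratic in h: DoF·h² − 2·s·(s−f)·h − DoF·(s−f)² = 0 ⇒ h = (s−f)·(s + √(s² + DoF²)) / DoF = 191850 × (192000 + √(192000² + 127000²)) / 127000 = 191850 × (192000 + 230202) / 127000 ≈ 637791 mm.
Then N = f²/(c·h) = 150² / (0.011 × 637791) = 22500 / 7015.7 ≈ 3.21.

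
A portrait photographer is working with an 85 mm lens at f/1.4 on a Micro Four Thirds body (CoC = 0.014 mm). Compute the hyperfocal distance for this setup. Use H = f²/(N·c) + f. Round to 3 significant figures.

Hyperfocal distance H = f²/(N·c) + f = 85²/(1.4 × 0.014) + 85 = 7225/0.0196 + 85 ≈ 368707.4 mm ≈ 369 m.

369 m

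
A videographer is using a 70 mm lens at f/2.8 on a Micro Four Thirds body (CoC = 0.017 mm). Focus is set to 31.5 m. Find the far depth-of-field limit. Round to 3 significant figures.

45.3 m

Hyperfocal distance H = f²/(N·c) + f = 70²/(2.8 × 0.017) + 70 = 4900/0.0476 + 70 ≈ 103011.2 mm ≈ 103.0 m.
Far limit Df = s·(H − f)/(H − s) = 31500 × (103011.2 − 70) / (103011.2 − 31500) = 31500 × 102941.2 / 71511.2 ≈ 45345 mm ≈ 45.3 m.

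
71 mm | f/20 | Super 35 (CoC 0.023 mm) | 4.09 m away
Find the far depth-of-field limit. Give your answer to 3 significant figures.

6.46 m

Hyperfocal distance H = f²/(N·c) + f = 71²/(20 × 0.023) + 71 = 5041/0.46 + 71 ≈ 11029.7 mm ≈ 11.03 m.
Far limit Df = s·(H − f)/(H − s) = 4090 × (11029.7 − 71) / (11029.7 − 4090) = 4090 × 10958.7 / 6939.7 ≈ 6458.6 mm ≈ 6.46 m.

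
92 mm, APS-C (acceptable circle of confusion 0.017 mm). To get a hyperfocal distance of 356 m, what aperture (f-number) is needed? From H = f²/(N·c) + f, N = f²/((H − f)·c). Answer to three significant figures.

Rearrange H = f²/(N·c) + f for N: N = f² / ((H − f)·c).
N = 92² / ((356000 − 92) × 0.017) = 8464 / 6050 ≈ 1.40.

f/1.40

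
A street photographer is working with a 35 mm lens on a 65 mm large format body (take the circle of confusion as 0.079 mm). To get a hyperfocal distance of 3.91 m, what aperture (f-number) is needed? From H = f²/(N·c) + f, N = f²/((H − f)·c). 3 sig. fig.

f/4

Rearrange H = f²/(N·c) + f for N: N = f² / ((H − f)·c).
N = 35² / ((3910 − 35) × 0.079) = 1225 / 306.1 ≈ 4.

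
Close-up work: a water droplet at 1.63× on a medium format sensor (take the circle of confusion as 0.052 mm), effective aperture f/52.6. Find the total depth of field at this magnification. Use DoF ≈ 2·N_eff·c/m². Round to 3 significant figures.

2.06 mm

At magnification m, DoF ≈ 2·N_eff·c/m² = 2 × 52.6 × 0.052 / 1.63² = 5.47 / 2.657 ≈ 2.06 mm.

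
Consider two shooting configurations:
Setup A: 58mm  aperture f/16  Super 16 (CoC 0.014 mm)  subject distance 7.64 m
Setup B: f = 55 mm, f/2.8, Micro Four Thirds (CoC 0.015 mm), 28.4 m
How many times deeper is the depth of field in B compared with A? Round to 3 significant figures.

Setup A: H = 58²/(16×0.014) + 58 ≈ 15075.9 mm; DoF = Df − Dn = 15430 − 5077 ≈ 10353 mm.
Setup B: H = 55²/(2.8×0.015) + 55 ≈ 72078.8 mm; DoF = Df − Dn = 46830 − 20380 ≈ 26450 mm.
Ratio = 26450 / 10353 ≈ 2.55.

2.55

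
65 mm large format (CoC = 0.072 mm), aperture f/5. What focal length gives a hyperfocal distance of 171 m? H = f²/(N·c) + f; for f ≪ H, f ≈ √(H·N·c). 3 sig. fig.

From H = f²/(N·c) + f, with f ≪ H: f ≈ √(H·N·c) = √(171000 × 5 × 0.072) = √61560 ≈ 248.1 mm.
The +f correction barely moves this — solving exactly, f² + N·c·f − N·c·H = 0 ⇒ f = (−N·c + √((N·c)² + 4·N·c·H))/2 = (−0.36 + √246240)/2 ≈ 247.93 mm, so f ≈ 248 mm.

248 mm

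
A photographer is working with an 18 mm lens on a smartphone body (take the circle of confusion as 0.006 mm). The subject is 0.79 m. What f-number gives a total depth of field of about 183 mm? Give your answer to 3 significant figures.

Write h = H − f = f²/(N·c). The thin-lens limits are Dn = s·h/(h + (s−f)) and Df = s·h/(h − (s−f)), so DoF = Df − Dn = 2·s·(s−f)·h / (h² − (s−f)²).
That is a quadratic in h: DoF·h² − 2·s·(s−f)·h − DoF·(s−f)² = 0 ⇒ h = (s−f)·(s + √(s² + DoF²)) / DoF = 772 × (790 + √(790² + 183²)) / 183 = 772 × (790 + 810.919) / 183 ≈ 6753.6 mm.
Then N = f²/(c·h) = 18² / (0.006 × 6753.6) = 324 / 40.522 ≈ 8.

f/8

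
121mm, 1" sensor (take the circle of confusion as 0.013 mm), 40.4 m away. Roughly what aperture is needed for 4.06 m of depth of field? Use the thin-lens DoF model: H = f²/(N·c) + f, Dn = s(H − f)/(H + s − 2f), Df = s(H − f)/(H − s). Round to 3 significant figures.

f/1.40

Write h = H − f = f²/(N·c). The thin-lens limits are Dn = s·h/(h + (s−f)) and Df = s·h/(h − (s−f)), so DoF = Df − Dn = 2·s·(s−f)·h / (h² − (s−f)²).
That is a quadratic in h: DoF·h² − 2·s·(s−f)·h − DoF·(s−f)² = 0 ⇒ h = (s−f)·(s + √(s² + DoF²)) / DoF = 40279 × (40400 + √(40400² + 4060²)) / 4060 = 40279 × (40400 + 40603.5) / 4060 ≈ 803630 mm.
Then N = f²/(c·h) = 121² / (0.013 × 803630) = 14641 / 10447 ≈ 1.40.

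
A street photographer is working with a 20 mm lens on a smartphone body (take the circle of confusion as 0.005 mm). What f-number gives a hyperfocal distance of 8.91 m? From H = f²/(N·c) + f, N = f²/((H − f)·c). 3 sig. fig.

f/9

Rearrange H = f²/(N·c) + f for N: N = f² / ((H − f)·c).
N = 20² / ((8910 − 20) × 0.005) = 400 / 44.45 ≈ 9.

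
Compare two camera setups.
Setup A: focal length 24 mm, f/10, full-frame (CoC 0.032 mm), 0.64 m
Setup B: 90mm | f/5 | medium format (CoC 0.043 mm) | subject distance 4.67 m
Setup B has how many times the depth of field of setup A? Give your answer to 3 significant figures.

2.32

Setup A: H = 24²/(10×0.032) + 24 ≈ 1824.0 mm; DoF = Df − Dn = 972.97 − 476.82 ≈ 496.15 mm.
Setup B: H = 90²/(5×0.043) + 90 ≈ 37764.4 mm; DoF = Df − Dn = 5316.3 − 4163.8 ≈ 1152.5 mm.
Ratio = 1152.5 / 496.15 ≈ 2.32.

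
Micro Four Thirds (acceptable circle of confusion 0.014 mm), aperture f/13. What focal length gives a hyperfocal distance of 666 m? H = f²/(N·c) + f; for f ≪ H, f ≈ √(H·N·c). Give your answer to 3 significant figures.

348 mm

From H = f²/(N·c) + f, with f ≪ H: f ≈ √(H·N·c) = √(666000 × 13 × 0.014) = √121212 ≈ 348.2 mm.
The +f correction barely moves this — solving exactly, f² + N·c·f − N·c·H = 0 ⇒ f = (−N·c + √((N·c)² + 4·N·c·H))/2 = (−0.182 + √484848)/2 ≈ 348.06 mm, so f ≈ 348 mm.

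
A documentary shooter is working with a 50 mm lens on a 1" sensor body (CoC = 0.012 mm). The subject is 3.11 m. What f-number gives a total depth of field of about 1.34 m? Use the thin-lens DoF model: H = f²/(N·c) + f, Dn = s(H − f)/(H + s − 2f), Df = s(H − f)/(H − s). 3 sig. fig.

Write h = H − f = f²/(N·c). The thin-lens limits are Dn = s·h/(h + (s−f)) and Df = s·h/(h − (s−f)), so DoF = Df − Dn = 2·s·(s−f)·h / (h² − (s−f)²).
That is a quadratic in h: DoF·h² − 2·s·(s−f)·h − DoF·(s−f)² = 0 ⇒ h = (s−f)·(s + √(s² + DoF²)) / DoF = 3060 × (3110 + √(3110² + 1340²)) / 1340 = 3060 × (3110 + 3386.40) / 1340 ≈ 14835 mm.
Then N = f²/(c·h) = 50² / (0.012 × 14835) = 2500 / 178.02 ≈ 14.

f/14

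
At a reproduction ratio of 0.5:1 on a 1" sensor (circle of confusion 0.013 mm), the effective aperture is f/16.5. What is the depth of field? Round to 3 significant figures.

At magnification m, DoF ≈ 2·N_eff·c/m² = 2 × 16.5 × 0.013 / 0.5² = 0.429 / 0.25 ≈ 1.72 mm.

1.72 mm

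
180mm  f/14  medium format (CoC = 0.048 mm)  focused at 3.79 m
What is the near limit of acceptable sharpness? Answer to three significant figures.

Hyperfocal distance H = f²/(N·c) + f = 180²/(14 × 0.048) + 180 = 32400/0.672 + 180 ≈ 48394.3 mm ≈ 48.39 m.
Near limit Dn = s·(H − f)/(H + s − 2f) = 3790 × (48394.3 − 180) / (48394.3 + 3790 − 2 × 180) = 3790 × 48214.3 / 51824.3 ≈ 3526.0 mm ≈ 3.53 m.

3.53 m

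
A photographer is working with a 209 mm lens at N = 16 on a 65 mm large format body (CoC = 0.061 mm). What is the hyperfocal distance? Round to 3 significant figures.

Hyperfocal distance H = f²/(N·c) + f = 209²/(16 × 0.061) + 209 = 43681/0.976 + 209 ≈ 44964.1 mm ≈ 45.0 m.

45.0 m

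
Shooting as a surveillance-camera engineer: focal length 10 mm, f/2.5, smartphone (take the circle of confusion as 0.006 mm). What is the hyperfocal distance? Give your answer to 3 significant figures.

Hyperfocal distance H = f²/(N·c) + f = 10²/(2.5 × 0.006) + 10 = 100/0.015 + 10 ≈ 6676.7 mm ≈ 6.68 m.

6.68 m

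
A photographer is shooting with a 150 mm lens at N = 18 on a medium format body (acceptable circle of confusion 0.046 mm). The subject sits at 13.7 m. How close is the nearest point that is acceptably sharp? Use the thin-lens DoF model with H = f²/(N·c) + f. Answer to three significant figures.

Hyperfocal distance H = f²/(N·c) + f = 150²/(18 × 0.046) + 150 = 22500/0.828 + 150 ≈ 27323.9 mm ≈ 27.32 m.
Near limit Dn = s·(H − f)/(H + s − 2f) = 13700 × (27323.9 − 150) / (27323.9 + 13700 − 2 × 150) = 13700 × 27173.9 / 40723.9 ≈ 9141.6 mm ≈ 9.14 m.

9.14 m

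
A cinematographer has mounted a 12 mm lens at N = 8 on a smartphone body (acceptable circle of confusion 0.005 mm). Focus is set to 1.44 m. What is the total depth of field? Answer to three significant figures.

1.36 m

Hyperfocal distance H = f²/(N·c) + f = 12²/(8 × 0.005) + 12 = 144/0.04 + 12 ≈ 3612.0 mm ≈ 3.612 m.
Near limit Dn = s·(H − f)/(H + s − 2f) = 1440 × (3612.0 − 12) / (3612.0 + 1440 − 2 × 12) = 1440 × 3600.0 / 5028.0 ≈ 1031.0 mm.
Far limit Df = s·(H − f)/(H − s) = 1440 × (3612.0 − 12) / (3612.0 − 1440) = 1440 × 3600.0 / 2172.0 ≈ 2386.7 mm.
Depth of field = Df − Dn = 2386.7 − 1031.0 ≈ 1355.7 mm ≈ 1.36 m.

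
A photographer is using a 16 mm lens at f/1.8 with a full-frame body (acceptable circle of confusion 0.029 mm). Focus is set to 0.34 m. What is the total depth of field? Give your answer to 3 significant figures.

Hyperfocal distance H = f²/(N·c) + f = 16²/(1.8 × 0.029) + 16 = 256/0.0522 + 16 ≈ 4920.2 mm ≈ 4.920 m.
Near limit Dn = s·(H − f)/(H + s − 2f) = 340 × (4920.2 − 16) / (4920.2 + 340 − 2 × 16) = 340 × 4904.2 / 5228.2 ≈ 318.930 mm.
Far limit Df = s·(H − f)/(H − s) = 340 × (4920.2 − 16) / (4920.2 − 340) = 340 × 4904.2 / 4580.2 ≈ 364.051 mm.
Depth of field = Df − Dn = 364.051 − 318.930 ≈ 45.121 mm.

45.1 mm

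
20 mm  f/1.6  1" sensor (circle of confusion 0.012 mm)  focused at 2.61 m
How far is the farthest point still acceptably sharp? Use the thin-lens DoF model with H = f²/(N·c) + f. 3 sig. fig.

2.98 m

Hyperfocal distance H = f²/(N·c) + f = 20²/(1.6 × 0.012) + 20 = 400/0.0192 + 20 ≈ 20853.3 mm ≈ 20.85 m.
Far limit Df = s·(H − f)/(H − s) = 2610 × (20853.3 − 20) / (20853.3 − 2610) = 2610 × 20833.3 / 18243.3 ≈ 2980.5 mm ≈ 2.98 m.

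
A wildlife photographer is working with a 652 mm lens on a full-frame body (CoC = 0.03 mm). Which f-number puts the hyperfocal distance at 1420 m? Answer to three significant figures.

f/9.98

Rearrange H = f²/(N·c) + f for N: N = f² / ((H − f)·c).
N = 652² / ((1420000 − 652) × 0.03) = 425104 / 42580 ≈ 9.98.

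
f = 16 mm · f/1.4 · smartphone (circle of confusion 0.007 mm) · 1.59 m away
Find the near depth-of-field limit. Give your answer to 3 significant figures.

Hyperfocal distance H = f²/(N·c) + f = 16²/(1.4 × 0.007) + 16 = 256/0.0098 + 16 ≈ 26138.4 mm ≈ 26.14 m.
Near limit Dn = s·(H − f)/(H + s − 2f) = 1590 × (26138.4 − 16) / (26138.4 + 1590 − 2 × 16) = 1590 × 26122.4 / 27696.4 ≈ 1499.6 mm ≈ 1.50 m.

1.50 m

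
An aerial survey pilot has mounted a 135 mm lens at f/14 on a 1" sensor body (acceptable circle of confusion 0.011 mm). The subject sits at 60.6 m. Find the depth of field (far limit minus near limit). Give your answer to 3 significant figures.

Hyperfocal distance H = f²/(N·c) + f = 135²/(14 × 0.011) + 135 = 18225/0.154 + 135 ≈ 118479.2 mm ≈ 118.5 m.
Near limit Dn = s·(H − f)/(H + s − 2f) = 60600 × (118479.2 − 135) / (118479.2 + 60600 − 2 × 135) = 60600 × 118344.2 / 178809.2 ≈ 40108 mm.
Far limit Df = s·(H − f)/(H − s) = 60600 × (118479.2 − 135) / (118479.2 − 60600) = 60600 × 118344.2 / 57879.2 ≈ 123907 mm.
Depth of field = Df − Dn = 123907 − 40108 ≈ 83799 mm ≈ 83.8 m.

83.8 m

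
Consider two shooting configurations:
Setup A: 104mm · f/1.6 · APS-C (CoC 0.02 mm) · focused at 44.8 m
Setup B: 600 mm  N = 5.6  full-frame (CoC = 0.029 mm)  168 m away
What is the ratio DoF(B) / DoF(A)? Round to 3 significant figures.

Setup A: H = 104²/(1.6×0.02) + 104 ≈ 338104.0 mm; DoF = Df − Dn = 51627 − 39568 ≈ 12059 mm.
Setup B: H = 600²/(5.6×0.029) + 600 ≈ 2217348.8 mm; DoF = Df − Dn = 181723 − 156204 ≈ 25519 mm.
Ratio = 25519 / 12059 ≈ 2.12.

2.12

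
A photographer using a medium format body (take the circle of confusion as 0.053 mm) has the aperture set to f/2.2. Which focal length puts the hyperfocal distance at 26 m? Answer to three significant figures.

From H = f²/(N·c) + f, with f ≪ H: f ≈ √(H·N·c) = √(26000 × 2.2 × 0.053) = √3031.6 ≈ 55.06 mm.
Exact: f² + N·c·f − N·c·H = 0 ⇒ f = (−N·c + √((N·c)² + 4·N·c·H))/2 = (−0.1166 + √12126)/2 ≈ 55.002 mm ≈ 55.0 mm.

55.0 mm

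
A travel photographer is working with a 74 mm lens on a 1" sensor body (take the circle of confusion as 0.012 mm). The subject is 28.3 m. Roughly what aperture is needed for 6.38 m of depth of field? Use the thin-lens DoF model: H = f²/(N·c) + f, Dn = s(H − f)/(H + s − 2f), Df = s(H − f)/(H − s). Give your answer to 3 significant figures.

f/1.80

Write h = H − f = f²/(N·c). The thin-lens limits are Dn = s·h/(h + (s−f)) and Df = s·h/(h − (s−f)), so DoF = Df − Dn = 2·s·(s−f)·h / (h² − (s−f)²).
That is a quadratic in h: DoF·h² − 2·s·(s−f)·h − DoF·(s−f)² = 0 ⇒ h = (s−f)·(s + √(s² + DoF²)) / DoF = 28226 × (28300 + √(28300² + 6380²)) / 6380 = 28226 × (28300 + 29010.2) / 6380 ≈ 253548 mm.
Then N = f²/(c·h) = 74² / (0.012 × 253548) = 5476 / 3042.6 ≈ 1.80.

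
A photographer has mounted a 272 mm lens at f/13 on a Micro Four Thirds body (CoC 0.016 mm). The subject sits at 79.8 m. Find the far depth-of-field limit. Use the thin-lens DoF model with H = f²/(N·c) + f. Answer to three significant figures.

Hyperfocal distance H = f²/(N·c) + f = 272²/(13 × 0.016) + 272 = 73984/0.208 + 272 ≈ 355964.3 mm ≈ 356.0 m.
Far limit Df = s·(H − f)/(H − s) = 79800 × (355964.3 − 272) / (355964.3 − 79800) = 79800 × 355692.3 / 276164.3 ≈ 102780 mm ≈ 103 m.

103 m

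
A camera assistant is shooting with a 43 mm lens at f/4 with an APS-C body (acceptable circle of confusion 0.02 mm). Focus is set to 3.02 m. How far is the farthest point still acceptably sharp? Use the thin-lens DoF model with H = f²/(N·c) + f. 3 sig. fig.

3.47 m

Hyperfocal distance H = f²/(N·c) + f = 43²/(4 × 0.02) + 43 = 1849/0.08 + 43 ≈ 23155.5 mm ≈ 23.16 m.
Far limit Df = s·(H − f)/(H − s) = 3020 × (23155.5 − 43) / (23155.5 − 3020) = 3020 × 23112.5 / 20135.5 ≈ 3466.5 mm ≈ 3.47 m.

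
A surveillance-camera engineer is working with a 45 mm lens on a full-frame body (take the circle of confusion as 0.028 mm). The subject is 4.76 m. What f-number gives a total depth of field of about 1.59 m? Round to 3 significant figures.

f/2.49

Write h = H − f = f²/(N·c). The thin-lens limits are Dn = s·h/(h + (s−f)) and Df = s·h/(h − (s−f)), so DoF = Df − Dn = 2·s·(s−f)·h / (h² − (s−f)²).
That is a quadratic in h: DoF·h² − 2·s·(s−f)·h − DoF·(s−f)² = 0 ⇒ h = (s−f)·(s + √(s² + DoF²)) / DoF = 4715 × (4760 + √(4760² + 1590²)) / 1590 = 4715 × (4760 + 5018.54) / 1590 ≈ 28997 mm.
Then N = f²/(c·h) = 45² / (0.028 × 28997) = 2025 / 811.93 ≈ 2.49.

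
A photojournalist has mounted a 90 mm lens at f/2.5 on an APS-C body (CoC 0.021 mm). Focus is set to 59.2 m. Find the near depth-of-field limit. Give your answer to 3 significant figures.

Hyperfocal distance H = f²/(N·c) + f = 90²/(2.5 × 0.021) + 90 = 8100/0.0525 + 90 ≈ 154375.7 mm ≈ 154.4 m.
Near limit Dn = s·(H − f)/(H + s − 2f) = 59200 × (154375.7 − 90) / (154375.7 + 59200 − 2 × 90) = 59200 × 154285.7 / 213395.7 ≈ 42802 mm ≈ 42.8 m.

42.8 m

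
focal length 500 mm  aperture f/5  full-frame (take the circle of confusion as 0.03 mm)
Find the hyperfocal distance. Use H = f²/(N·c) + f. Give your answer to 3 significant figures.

1670 m

Hyperfocal distance H = f²/(N·c) + f = 500²/(5 × 0.03) + 500 = 250000/0.15 + 500 ≈ 1667166.7 mm ≈ 1670 m.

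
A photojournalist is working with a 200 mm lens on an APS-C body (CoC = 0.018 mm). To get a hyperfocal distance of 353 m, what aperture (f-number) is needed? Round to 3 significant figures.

Rearrange H = f²/(N·c) + f for N: N = f² / ((H − f)·c).
N = 200² / ((353000 − 200) × 0.018) = 40000 / 6350 ≈ 6.30.

f/6.30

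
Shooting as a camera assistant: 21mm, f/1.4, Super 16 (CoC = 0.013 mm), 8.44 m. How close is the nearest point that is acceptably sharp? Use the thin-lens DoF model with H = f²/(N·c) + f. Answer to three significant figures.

6.26 m

Hyperfocal distance H = f²/(N·c) + f = 21²/(1.4 × 0.013) + 21 = 441/0.0182 + 21 ≈ 24251.8 mm ≈ 24.25 m.
Near limit Dn = s·(H − f)/(H + s − 2f) = 8440 × (24251.8 − 21) / (24251.8 + 8440 − 2 × 21) = 8440 × 24230.8 / 32649.8 ≈ 6263.7 mm ≈ 6.26 m.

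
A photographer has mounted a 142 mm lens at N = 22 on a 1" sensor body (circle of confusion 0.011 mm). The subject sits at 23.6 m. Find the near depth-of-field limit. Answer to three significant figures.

Hyperfocal distance H = f²/(N·c) + f = 142²/(22 × 0.011) + 142 = 20164/0.242 + 142 ≈ 83464.3 mm ≈ 83.46 m.
Near limit Dn = s·(H − f)/(H + s − 2f) = 23600 × (83464.3 − 142) / (83464.3 + 23600 − 2 × 142) = 23600 × 83322.3 / 106780.3 ≈ 18415 mm ≈ 18.4 m.

18.4 m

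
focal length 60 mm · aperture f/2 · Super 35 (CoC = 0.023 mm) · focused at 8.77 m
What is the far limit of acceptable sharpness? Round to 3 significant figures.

9.87 m

Hyperfocal distance H = f²/(N·c) + f = 60²/(2 × 0.023) + 60 = 3600/0.046 + 60 ≈ 78320.9 mm ≈ 78.32 m.
Far limit Df = s·(H − f)/(H − s) = 8770 × (78320.9 − 60) / (78320.9 − 8770) = 8770 × 78260.9 / 69550.9 ≈ 9868.3 mm ≈ 9.87 m.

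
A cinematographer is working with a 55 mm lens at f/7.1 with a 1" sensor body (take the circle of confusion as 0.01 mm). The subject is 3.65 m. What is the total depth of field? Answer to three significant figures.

Hyperfocal distance H = f²/(N·c) + f = 55²/(7.1 × 0.01) + 55 = 3025/0.071 + 55 ≈ 42660.6 mm ≈ 42.66 m.
Near limit Dn = s·(H − f)/(H + s − 2f) = 3650 × (42660.6 − 55) / (42660.6 + 3650 − 2 × 55) = 3650 × 42605.6 / 46200.6 ≈ 3365.98 mm.
Far limit Df = s·(H − f)/(H − s) = 3650 × (42660.6 − 55) / (42660.6 − 3650) = 3650 × 42605.6 / 39010.6 ≈ 3986.36 mm.
Depth of field = Df − Dn = 3986.36 − 3365.98 ≈ 620.38 mm ≈ 0.620 m.

0.620 m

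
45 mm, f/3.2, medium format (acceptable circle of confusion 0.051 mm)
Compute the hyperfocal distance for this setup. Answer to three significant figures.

12.5 m

Hyperfocal distance H = f²/(N·c) + f = 45²/(3.2 × 0.051) + 45 = 2025/0.1632 + 45 ≈ 12453.1 mm ≈ 12.5 m.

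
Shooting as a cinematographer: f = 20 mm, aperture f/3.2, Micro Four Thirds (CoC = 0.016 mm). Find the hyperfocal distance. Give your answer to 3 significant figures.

7.83 m

Hyperfocal distance H = f²/(N·c) + f = 20²/(3.2 × 0.016) + 20 = 400/0.0512 + 20 ≈ 7832.5 mm ≈ 7.83 m.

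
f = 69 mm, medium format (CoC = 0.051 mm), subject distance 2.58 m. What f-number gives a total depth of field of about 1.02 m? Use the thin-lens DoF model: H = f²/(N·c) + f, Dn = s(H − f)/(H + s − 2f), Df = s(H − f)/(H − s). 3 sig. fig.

Write h = H − f = f²/(N·c). The thin-lens limits are Dn = s·h/(h + (s−f)) and Df = s·h/(h − (s−f)), so DoF = Df − Dn = 2·s·(s−f)·h / (h² − (s−f)²).
That is a quadratic in h: DoF·h² − 2·s·(s−f)·h − DoF·(s−f)² = 0 ⇒ h = (s−f)·(s + √(s² + DoF²)) / DoF = 2511 × (2580 + √(2580² + 1020²)) / 1020 = 2511 × (2580 + 2774.31) / 1020 ≈ 13181 mm.
Then N = f²/(c·h) = 69² / (0.051 × 13181) = 4761 / 672.23 ≈ 7.08.

f/7.08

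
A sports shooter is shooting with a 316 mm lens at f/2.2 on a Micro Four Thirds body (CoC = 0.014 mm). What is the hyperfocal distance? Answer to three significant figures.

3240 m

Hyperfocal distance H = f²/(N·c) + f = 316²/(2.2 × 0.014) + 316 = 99856/0.0308 + 316 ≈ 3242393.9 mm ≈ 3240 m.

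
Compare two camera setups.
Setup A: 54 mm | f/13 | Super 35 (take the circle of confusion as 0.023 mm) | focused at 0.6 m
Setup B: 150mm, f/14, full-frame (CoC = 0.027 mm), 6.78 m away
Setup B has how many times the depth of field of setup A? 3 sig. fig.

Setup A: H = 54²/(13×0.023) + 54 ≈ 9806.5 mm; DoF = Df − Dn = 635.584 − 568.190 ≈ 67.394 mm.
Setup B: H = 150²/(14×0.027) + 150 ≈ 59673.8 mm; DoF = Df − Dn = 7629.8 − 6100.5 ≈ 1529.3 mm.
Ratio = 1529.3 / 67.394 ≈ 22.7.

22.7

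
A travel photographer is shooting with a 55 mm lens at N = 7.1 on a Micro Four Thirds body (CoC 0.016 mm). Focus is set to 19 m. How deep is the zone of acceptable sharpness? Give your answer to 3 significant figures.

Hyperfocal distance H = f²/(N·c) + f = 55²/(7.1 × 0.016) + 55 = 3025/0.1136 + 55 ≈ 26683.5 mm ≈ 26.68 m.
Near limit Dn = s·(H − f)/(H + s − 2f) = 19000 × (26683.5 − 55) / (26683.5 + 19000 − 2 × 55) = 19000 × 26628.5 / 45573.5 ≈ 11102 mm.
Far limit Df = s·(H − f)/(H − s) = 19000 × (26683.5 − 55) / (26683.5 − 19000) = 19000 × 26628.5 / 7683.5 ≈ 65848 mm.
Depth of field = Df − Dn = 65848 − 11102 ≈ 54746 mm ≈ 54.7 m.

54.7 m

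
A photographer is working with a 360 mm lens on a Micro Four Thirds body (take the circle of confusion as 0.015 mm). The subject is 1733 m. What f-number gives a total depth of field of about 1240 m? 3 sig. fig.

f/1.60

Write h = H − f = f²/(N·c). The thin-lens limits are Dn = s·h/(h + (s−f)) and Df = s·h/(h − (s−f)), so DoF = Df − Dn = 2·s·(s−f)·h / (h² − (s−f)²).
That is a quadratic in h: DoF·h² − 2·s·(s−f)·h − DoF·(s−f)² = 0 ⇒ h = (s−f)·(s + √(s² + DoF²)) / DoF = 1732640 × (1733000 + √(1733000² + 1240000²)) / 1240000 = 1732640 × (1733000 + 2130936) / 1240000 ≈ 5399041 mm.
Then N = f²/(c·h) = 360² / (0.015 × 5399041) = 129600 / 80986 ≈ 1.60.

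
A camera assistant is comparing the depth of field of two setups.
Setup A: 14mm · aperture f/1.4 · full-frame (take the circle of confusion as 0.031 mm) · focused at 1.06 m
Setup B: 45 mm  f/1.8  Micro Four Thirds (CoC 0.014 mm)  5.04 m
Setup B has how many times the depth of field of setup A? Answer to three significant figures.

Setup A: H = 14²/(1.4×0.031) + 14 ≈ 4530.1 mm; DoF = Df − Dn = 1379.52 − 860.66 ≈ 518.86 mm.
Setup B: H = 45²/(1.8×0.014) + 45 ≈ 80402.1 mm; DoF = Df − Dn = 5374.05 − 4745.05 ≈ 629.00 mm.
Ratio = 629.00 / 518.86 ≈ 1.21.

1.21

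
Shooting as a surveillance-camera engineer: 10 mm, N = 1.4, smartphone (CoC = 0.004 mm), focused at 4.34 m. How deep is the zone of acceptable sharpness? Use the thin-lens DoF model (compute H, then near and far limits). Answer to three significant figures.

Hyperfocal distance H = f²/(N·c) + f = 10²/(1.4 × 0.004) + 10 = 100/0.0056 + 10 ≈ 17867.1 mm ≈ 17.87 m.
Near limit Dn = s·(H − f)/(H + s − 2f) = 4340 × (17867.1 − 10) / (17867.1 + 4340 − 2 × 10) = 4340 × 17857.1 / 22187.1 ≈ 3493.0 mm.
Far limit Df = s·(H − f)/(H − s) = 4340 × (17867.1 − 10) / (17867.1 − 4340) = 4340 × 17857.1 / 13527.1 ≈ 5729.2 mm.
Depth of field = Df − Dn = 5729.2 − 3493.0 ≈ 2236.2 mm ≈ 2.24 m.

2.24 m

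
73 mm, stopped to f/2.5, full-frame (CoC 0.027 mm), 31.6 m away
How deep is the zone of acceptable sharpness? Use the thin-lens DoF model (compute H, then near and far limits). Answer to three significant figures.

Hyperfocal distance H = f²/(N·c) + f = 73²/(2.5 × 0.027) + 73 = 5329/0.0675 + 73 ≈ 79021.1 mm ≈ 79.02 m.
Near limit Dn = s·(H − f)/(H + s − 2f) = 31600 × (79021.1 − 73) / (79021.1 + 31600 − 2 × 73) = 31600 × 78948.1 / 110475.1 ≈ 22582 mm.
Far limit Df = s·(H − f)/(H − s) = 31600 × (79021.1 − 73) / (79021.1 − 31600) = 31600 × 78948.1 / 47421.1 ≈ 52609 mm.
Depth of field = Df − Dn = 52609 − 22582 ≈ 30027 mm ≈ 30.0 m.

30.0 m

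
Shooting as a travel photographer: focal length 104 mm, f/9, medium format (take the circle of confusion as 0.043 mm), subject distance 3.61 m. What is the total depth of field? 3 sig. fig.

Hyperfocal distance H = f²/(N·c) + f = 104²/(9 × 0.043) + 104 = 10816/0.387 + 104 ≈ 28052.3 mm ≈ 28.05 m.
Near limit Dn = s·(H − f)/(H + s − 2f) = 3610 × (28052.3 − 104) / (28052.3 + 3610 − 2 × 104) = 3610 × 27948.3 / 31454.3 ≈ 3207.62 mm.
Far limit Df = s·(H − f)/(H − s) = 3610 × (28052.3 − 104) / (28052.3 − 3610) = 3610 × 27948.3 / 24442.3 ≈ 4127.82 mm.
Depth of field = Df − Dn = 4127.82 − 3207.62 ≈ 920.20 mm ≈ 0.920 m.

0.920 m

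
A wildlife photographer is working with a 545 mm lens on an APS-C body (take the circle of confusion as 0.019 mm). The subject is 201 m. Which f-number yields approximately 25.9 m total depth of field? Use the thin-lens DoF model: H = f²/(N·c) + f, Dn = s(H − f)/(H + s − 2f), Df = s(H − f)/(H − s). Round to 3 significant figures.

Write h = H − f = f²/(N·c). The thin-lens limits are Dn = s·h/(h + (s−f)) and Df = s·h/(h − (s−f)), so DoF = Df − Dn = 2·s·(s−f)·h / (h² − (s−f)²).
That is a quadratic in h: DoF·h² − 2·s·(s−f)·h − DoF·(s−f)² = 0 ⇒ h = (s−f)·(s + √(s² + DoF²)) / DoF = 200455 × (201000 + √(201000² + 25900²)) / 25900 = 200455 × (201000 + 202662) / 25900 ≈ 3124171 mm.
Then N = f²/(c·h) = 545² / (0.019 × 3124171) = 297025 / 59359 ≈ 5.

f/5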